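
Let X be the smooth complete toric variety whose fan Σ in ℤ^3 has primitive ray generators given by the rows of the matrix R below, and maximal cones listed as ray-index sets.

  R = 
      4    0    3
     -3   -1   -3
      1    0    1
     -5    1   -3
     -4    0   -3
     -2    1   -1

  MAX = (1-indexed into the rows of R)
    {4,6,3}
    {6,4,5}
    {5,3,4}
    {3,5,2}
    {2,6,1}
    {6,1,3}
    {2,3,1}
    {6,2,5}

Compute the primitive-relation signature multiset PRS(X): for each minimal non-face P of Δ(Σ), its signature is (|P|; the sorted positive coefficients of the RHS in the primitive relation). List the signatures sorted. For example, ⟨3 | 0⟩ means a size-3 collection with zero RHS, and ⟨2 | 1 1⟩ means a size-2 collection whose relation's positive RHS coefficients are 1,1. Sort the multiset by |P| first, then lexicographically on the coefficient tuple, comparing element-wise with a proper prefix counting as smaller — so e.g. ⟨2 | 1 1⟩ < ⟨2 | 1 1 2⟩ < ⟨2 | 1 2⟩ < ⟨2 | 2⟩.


|primitive collections| = 5. Relations:

  • {1,5}:  v_{1} + v_{5} = 0  ⟹  sig = ⟨2 | 0⟩
  • {1,4}:  v_{1} + v_{4} = v_{3} + v_{6}  ⟹  sig = ⟨2 | 1 1⟩
  • {2,4}:  v_{2} + v_{4} = 2·v_{5}  ⟹  sig = ⟨2 | 2⟩
  • {2,3,6}:  v_{2} + v_{3} + v_{6} = v_{5}  ⟹  sig = ⟨3 | 1⟩
  • {3,5,6}:  v_{3} + v_{5} + v_{6} = v_{4}  ⟹  sig = ⟨3 | 1⟩

so the primitive-relation signature multiset is
[⟨2 | 0⟩, ⟨2 | 1 1⟩, ⟨2 | 2⟩, ⟨3 | 1⟩, ⟨3 | 1⟩]


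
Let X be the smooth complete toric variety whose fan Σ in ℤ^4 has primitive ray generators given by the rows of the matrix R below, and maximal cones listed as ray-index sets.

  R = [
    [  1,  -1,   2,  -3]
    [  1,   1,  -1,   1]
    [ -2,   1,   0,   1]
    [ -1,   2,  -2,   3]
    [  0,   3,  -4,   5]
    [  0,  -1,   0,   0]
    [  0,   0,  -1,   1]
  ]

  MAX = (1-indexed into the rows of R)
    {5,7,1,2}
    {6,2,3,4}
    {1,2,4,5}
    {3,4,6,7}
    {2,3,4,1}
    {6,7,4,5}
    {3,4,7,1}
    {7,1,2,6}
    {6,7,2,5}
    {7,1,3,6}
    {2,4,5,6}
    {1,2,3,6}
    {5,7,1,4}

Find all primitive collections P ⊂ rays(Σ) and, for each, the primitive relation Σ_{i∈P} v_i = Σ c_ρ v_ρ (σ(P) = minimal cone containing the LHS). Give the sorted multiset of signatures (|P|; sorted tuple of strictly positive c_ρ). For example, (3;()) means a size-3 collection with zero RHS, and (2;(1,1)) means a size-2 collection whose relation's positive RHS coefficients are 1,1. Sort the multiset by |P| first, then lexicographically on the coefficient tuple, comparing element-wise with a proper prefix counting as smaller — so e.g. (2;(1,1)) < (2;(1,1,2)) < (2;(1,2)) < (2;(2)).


Σ has 5 primitive collections:

  P={3,5}:  v_{3} + v_{5} = 2·v_{4}  so sig = (2;(2))
  P={1,4,6}:  v_{1} + v_{4} + v_{6} = 0  so sig = (3;())
  P={2,3,7}:  v_{2} + v_{3} + v_{7} = v_{4}  so sig = (3;(1))
  P={2,4,7}:  v_{2} + v_{4} + v_{7} = v_{5}  so sig = (3;(1))
  P={1,5,6}:  v_{1} + v_{5} + v_{6} = v_{2} + v_{7}  so sig = (3;(1,1))

Hence PRS(X_Σ) =
    (2;(2))
    (3;())
    (3;(1))
    (3;(1))
    (3;(1,1))


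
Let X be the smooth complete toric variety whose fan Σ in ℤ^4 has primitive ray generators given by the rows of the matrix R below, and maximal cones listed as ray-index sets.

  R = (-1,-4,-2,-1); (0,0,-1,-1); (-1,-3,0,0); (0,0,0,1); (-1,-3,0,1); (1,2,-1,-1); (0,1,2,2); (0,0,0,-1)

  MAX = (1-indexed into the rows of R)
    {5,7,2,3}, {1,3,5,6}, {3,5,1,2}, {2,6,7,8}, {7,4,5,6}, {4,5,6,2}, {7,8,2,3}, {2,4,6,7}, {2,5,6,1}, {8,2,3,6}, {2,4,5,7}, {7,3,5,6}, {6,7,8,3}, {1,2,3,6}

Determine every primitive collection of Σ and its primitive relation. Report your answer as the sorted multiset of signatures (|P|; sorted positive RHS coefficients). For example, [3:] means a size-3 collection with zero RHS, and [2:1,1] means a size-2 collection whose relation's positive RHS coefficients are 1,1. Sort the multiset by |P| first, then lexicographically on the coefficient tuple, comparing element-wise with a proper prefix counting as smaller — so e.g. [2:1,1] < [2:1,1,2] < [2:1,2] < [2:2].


Δ(Σ) — 8 vertices, 9 min non-faces:

  P = {4,8}:  v_{4} + v_{8} = 0  so sig = [2:]
  P = {1,7}:  v_{1} + v_{7} = v_{5}  so sig = [2:1]
  P = {3,4}:  v_{3} + v_{4} = v_{5}  so sig = [2:1]
  P = {5,8}:  v_{5} + v_{8} = v_{3}  so sig = [2:1]
  P = {1,4}:  v_{1} + v_{4} = v_{2} + 2·v_{5} + v_{6}  so sig = [2:1,1,2]
  P = {1,8}:  v_{1} + v_{8} = v_{2} + 2·v_{3} + v_{6}  so sig = [2:1,1,2]
  P = {2,3,6,7}:  v_{2} + v_{3} + v_{6} + v_{7} = 0  so sig = [4:]
  P = {2,3,5,6}:  v_{2} + v_{3} + v_{5} + v_{6} = v_{1}  so sig = [4:1]
  P = {2,5,6,7}:  v_{2} + v_{5} + v_{6} + v_{7} = v_{4}  so sig = [4:1]

so the primitive-relation signature multiset is
[[2:], [2:1], [2:1], [2:1], [2:1,1,2], [2:1,1,2], [4:], [4:1], [4:1]]


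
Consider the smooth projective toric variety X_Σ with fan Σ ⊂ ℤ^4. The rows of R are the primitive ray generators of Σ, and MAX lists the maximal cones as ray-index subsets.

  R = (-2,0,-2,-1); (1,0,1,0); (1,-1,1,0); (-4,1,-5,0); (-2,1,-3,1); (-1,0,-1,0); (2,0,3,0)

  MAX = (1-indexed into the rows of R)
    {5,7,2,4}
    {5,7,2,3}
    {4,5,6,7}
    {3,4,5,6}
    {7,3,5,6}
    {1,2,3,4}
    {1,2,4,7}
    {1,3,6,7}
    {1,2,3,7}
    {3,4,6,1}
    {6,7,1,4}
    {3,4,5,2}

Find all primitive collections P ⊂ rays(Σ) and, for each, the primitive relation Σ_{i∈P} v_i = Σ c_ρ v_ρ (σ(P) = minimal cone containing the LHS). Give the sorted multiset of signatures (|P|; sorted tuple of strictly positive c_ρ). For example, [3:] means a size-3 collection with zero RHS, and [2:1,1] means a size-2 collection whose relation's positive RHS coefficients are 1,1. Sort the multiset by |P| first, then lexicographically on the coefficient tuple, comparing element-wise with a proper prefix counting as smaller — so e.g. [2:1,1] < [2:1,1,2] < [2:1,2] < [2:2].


Δ(Σ) — 7 vertices, 3 min non-faces:

  {2,6}:  v_{2} + v_{6} = 0  →  sig = [2:]
  {1,5}:  v_{1} + v_{5} = v_{4}  →  sig = [2:1]
  {3,4,7}:  v_{3} + v_{4} + v_{7} = v_{6}  →  sig = [3:1]

Signatures (|P|; sorted positive RHS coefficients), sorted:
    [2:]
    [2:1]
    [3:1]


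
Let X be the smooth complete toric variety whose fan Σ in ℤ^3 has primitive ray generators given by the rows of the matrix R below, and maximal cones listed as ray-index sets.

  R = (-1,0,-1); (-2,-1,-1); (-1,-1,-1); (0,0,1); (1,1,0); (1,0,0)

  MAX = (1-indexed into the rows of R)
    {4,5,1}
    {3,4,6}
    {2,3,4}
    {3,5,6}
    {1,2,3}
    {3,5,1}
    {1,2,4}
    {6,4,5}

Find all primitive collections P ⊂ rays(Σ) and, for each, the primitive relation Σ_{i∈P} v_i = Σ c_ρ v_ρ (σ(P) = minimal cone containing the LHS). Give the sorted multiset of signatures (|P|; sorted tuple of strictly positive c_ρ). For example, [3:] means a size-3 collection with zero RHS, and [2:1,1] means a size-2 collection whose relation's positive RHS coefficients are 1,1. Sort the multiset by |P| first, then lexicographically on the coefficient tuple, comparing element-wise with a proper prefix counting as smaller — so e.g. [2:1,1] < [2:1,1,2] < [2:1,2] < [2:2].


Σ has 5 primitive collections:

  {2,5}:  v_{2} + v_{5} = v_{1}  →  sig = [2:1]
  {2,6}:  v_{2} + v_{6} = v_{3}  →  sig = [2:1]
  {1,6}:  v_{1} + v_{6} = v_{3} + v_{5}  →  sig = [2:1,1]
  {3,4,5}:  v_{3} + v_{4} + v_{5} = 0  →  sig = [3:]
  {1,3,4}:  v_{1} + v_{3} + v_{4} = v_{2}  →  sig = [3:1]

Sorted signature multiset PRS(X):
[[2:1], [2:1], [2:1,1], [3:], [3:1]]


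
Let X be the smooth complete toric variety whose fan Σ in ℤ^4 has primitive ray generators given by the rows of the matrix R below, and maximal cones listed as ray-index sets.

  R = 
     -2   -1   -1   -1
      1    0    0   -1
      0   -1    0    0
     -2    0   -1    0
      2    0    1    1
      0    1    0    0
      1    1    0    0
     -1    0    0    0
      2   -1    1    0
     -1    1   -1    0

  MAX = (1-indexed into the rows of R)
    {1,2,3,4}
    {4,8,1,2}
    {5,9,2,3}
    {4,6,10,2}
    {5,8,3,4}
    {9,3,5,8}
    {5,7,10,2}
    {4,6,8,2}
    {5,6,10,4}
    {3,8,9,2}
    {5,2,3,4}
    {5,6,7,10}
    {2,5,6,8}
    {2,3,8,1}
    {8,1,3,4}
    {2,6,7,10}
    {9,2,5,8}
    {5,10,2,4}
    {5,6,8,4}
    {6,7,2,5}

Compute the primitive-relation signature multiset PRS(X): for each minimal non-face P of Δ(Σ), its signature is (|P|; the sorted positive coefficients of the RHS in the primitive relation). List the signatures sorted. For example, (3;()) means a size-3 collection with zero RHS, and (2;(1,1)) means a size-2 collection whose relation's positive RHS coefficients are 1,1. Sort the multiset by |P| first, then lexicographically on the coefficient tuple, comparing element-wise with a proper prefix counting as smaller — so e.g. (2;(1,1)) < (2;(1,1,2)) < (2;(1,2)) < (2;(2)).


|primitive collections| = 20. Relations:

  P = {3,6}:  v_{3} + v_{6} = 0  ⟹  sig = (2;())
  P = {1,5}:  v_{1} + v_{5} = v_{3}  ⟹  sig = (2;(1))
  P = {4,7}:  v_{4} + v_{7} = v_{10}  ⟹  sig = (2;(1))
  P = {4,9}:  v_{4} + v_{9} = v_{3}  ⟹  sig = (2;(1))
  P = {7,8}:  v_{7} + v_{8} = v_{6}  ⟹  sig = (2;(1))
  P = {1,7}:  v_{1} + v_{7} = v_{2} + v_{4}  ⟹  sig = (2;(1,1))
  P = {7,9}:  v_{7} + v_{9} = v_{2} + v_{5}  ⟹  sig = (2;(1,1))
  P = {8,10}:  v_{8} + v_{10} = v_{4} + v_{6}  ⟹  sig = (2;(1,1))
  P = {1,6}:  v_{1} + v_{6} = v_{2} + v_{4} + v_{8}  ⟹  sig = (2;(1,1,1))
  P = {3,7}:  v_{3} + v_{7} = v_{2} + v_{4} + v_{5}  ⟹  sig = (2;(1,1,1))
  P = {6,9}:  v_{6} + v_{9} = v_{2} + v_{5} + v_{8}  ⟹  sig = (2;(1,1,1))
  P = {9,10}:  v_{9} + v_{10} = v_{2} + v_{4} + v_{5}  ⟹  sig = (2;(1,1,1))
  P = {1,9}:  v_{1} + v_{9} = v_{2} + 2·v_{3} + v_{8}  ⟹  sig = (2;(1,1,2))
  P = {3,10}:  v_{3} + v_{10} = v_{2} + 2·v_{4} + v_{5}  ⟹  sig = (2;(1,1,2))
  P = {1,10}:  v_{1} + v_{10} = v_{2} + 2·v_{4}  ⟹  sig = (2;(1,2))
  P = {2,4,5,8}:  v_{2} + v_{4} + v_{5} + v_{8} = 0  ⟹  sig = (4;())
  P = {2,3,4,8}:  v_{2} + v_{3} + v_{4} + v_{8} = v_{1}  ⟹  sig = (4;(1))
  P = {2,3,5,8}:  v_{2} + v_{3} + v_{5} + v_{8} = v_{9}  ⟹  sig = (4;(1))
  P = {2,4,5,6}:  v_{2} + v_{4} + v_{5} + v_{6} = v_{7}  ⟹  sig = (4;(1))
  P = {2,5,6,10}:  v_{2} + v_{5} + v_{6} + v_{10} = 2·v_{7}  ⟹  sig = (4;(2))

Hence PRS(X_Σ) =
    (2;())
    (2;(1))
    (2;(1))
    (2;(1))
    (2;(1))
    (2;(1,1))
    (2;(1,1))
    (2;(1,1))
    (2;(1,1,1))
    (2;(1,1,1))
    (2;(1,1,1))
    (2;(1,1,1))
    (2;(1,1,2))
    (2;(1,1,2))
    (2;(1,2))
    (4;())
    (4;(1))
    (4;(1))
    (4;(1))
    (4;(2))


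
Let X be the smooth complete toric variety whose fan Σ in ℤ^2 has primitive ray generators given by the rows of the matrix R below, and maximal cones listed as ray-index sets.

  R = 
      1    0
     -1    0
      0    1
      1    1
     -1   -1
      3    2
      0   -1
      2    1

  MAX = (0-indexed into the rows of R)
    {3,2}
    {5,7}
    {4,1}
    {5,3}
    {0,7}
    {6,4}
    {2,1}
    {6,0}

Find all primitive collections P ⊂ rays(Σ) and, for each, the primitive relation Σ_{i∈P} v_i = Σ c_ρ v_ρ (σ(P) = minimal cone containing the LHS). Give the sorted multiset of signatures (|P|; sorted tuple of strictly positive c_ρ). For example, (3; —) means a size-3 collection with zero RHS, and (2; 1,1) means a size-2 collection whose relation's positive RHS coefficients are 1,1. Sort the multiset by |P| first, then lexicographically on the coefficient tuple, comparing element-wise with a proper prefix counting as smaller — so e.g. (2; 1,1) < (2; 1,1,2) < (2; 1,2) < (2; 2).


Σ has 20 primitive collections:

  {0,1}:  v_{0} + v_{1} = 0 ; sig = (2; —)
  {2,6}:  v_{2} + v_{6} = 0 ; sig = (2; —)
  {3,4}:  v_{3} + v_{4} = 0 ; sig = (2; —)
  {0,2}:  v_{0} + v_{2} = v_{3} ; sig = (2; 1)
  {0,3}:  v_{0} + v_{3} = v_{7} ; sig = (2; 1)
  {0,4}:  v_{0} + v_{4} = v_{6} ; sig = (2; 1)
  {1,3}:  v_{1} + v_{3} = v_{2} ; sig = (2; 1)
  {1,6}:  v_{1} + v_{6} = v_{4} ; sig = (2; 1)
  {1,7}:  v_{1} + v_{7} = v_{3} ; sig = (2; 1)
  {2,4}:  v_{2} + v_{4} = v_{1} ; sig = (2; 1)
  {3,6}:  v_{3} + v_{6} = v_{0} ; sig = (2; 1)
  {3,7}:  v_{3} + v_{7} = v_{5} ; sig = (2; 1)
  {4,5}:  v_{4} + v_{5} = v_{7} ; sig = (2; 1)
  {4,7}:  v_{4} + v_{7} = v_{0} ; sig = (2; 1)
  {5,6}:  v_{5} + v_{6} = v_{0} + v_{7} ; sig = (2; 1,1)
  {0,5}:  v_{0} + v_{5} = 2·v_{7} ; sig = (2; 2)
  {1,5}:  v_{1} + v_{5} = 2·v_{3} ; sig = (2; 2)
  {2,7}:  v_{2} + v_{7} = 2·v_{3} ; sig = (2; 2)
  {6,7}:  v_{6} + v_{7} = 2·v_{0} ; sig = (2; 2)
  {2,5}:  v_{2} + v_{5} = 3·v_{3} ; sig = (2; 3)

so the primitive-relation signature multiset is
    |P|=2: 20 collections, coeffs (), (), (), (1), (1), (1), (1), (1), (1), (1), (1), (1), (1), (1), (1,1), (2), (2), (2), (2), (3)


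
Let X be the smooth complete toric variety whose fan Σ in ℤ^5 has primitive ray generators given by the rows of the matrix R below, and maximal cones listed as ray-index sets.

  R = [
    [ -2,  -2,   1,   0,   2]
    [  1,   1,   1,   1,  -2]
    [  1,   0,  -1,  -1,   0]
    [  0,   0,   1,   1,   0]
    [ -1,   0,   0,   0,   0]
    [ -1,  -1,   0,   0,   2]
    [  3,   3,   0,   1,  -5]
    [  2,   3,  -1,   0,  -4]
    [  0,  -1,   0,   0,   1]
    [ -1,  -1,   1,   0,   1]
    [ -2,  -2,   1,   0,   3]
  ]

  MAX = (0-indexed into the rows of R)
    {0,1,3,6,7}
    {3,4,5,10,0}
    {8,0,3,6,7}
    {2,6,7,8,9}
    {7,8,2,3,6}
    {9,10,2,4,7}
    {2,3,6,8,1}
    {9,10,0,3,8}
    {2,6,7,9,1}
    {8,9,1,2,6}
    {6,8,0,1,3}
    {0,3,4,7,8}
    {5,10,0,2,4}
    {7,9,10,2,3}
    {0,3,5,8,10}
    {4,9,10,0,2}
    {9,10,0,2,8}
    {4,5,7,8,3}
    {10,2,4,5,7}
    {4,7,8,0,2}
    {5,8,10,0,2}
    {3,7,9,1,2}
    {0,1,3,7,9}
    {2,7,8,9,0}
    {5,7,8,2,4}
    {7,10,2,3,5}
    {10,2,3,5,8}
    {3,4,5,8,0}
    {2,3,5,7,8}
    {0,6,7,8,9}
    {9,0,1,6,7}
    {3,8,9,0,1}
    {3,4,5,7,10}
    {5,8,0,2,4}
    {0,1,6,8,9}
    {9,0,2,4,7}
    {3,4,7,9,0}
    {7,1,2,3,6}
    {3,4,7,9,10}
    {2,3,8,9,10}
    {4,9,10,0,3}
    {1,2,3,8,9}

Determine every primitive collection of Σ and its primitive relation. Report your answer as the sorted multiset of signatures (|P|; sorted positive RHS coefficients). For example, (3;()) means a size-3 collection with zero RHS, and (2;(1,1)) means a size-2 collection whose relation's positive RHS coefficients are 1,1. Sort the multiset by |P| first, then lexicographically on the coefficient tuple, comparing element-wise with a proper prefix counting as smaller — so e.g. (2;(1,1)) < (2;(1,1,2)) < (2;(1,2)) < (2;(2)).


Minimal non-faces — 19 found among 11 rays, 42 max cones:

  P={1,5}:  v_{1} + v_{5} = v_{3}  so sig = (2;(1))
  P={5,9}:  v_{5} + v_{9} = v_{10}  so sig = (2;(1))
  P={6,10}:  v_{6} + v_{10} = v_{1}  so sig = (2;(1))
  P={1,10}:  v_{1} + v_{10} = v_{3} + v_{9}  so sig = (2;(1,1))
  P={1,4}:  v_{1} + v_{4} = v_{0} + v_{3} + v_{7}  so sig = (2;(1,1,1))
  P={5,6}:  v_{5} + v_{6} = v_{3} + v_{7} + v_{8}  so sig = (2;(1,1,1))
  P={4,6}:  v_{4} + v_{6} = v_{0} + v_{3} + 2·v_{7} + v_{8}  so sig = (2;(1,1,1,2))
  P={2,3,4}:  v_{2} + v_{3} + v_{4} = 0  so sig = (3;())
  P={7,8,10}:  v_{7} + v_{8} + v_{10} = 0  so sig = (3;())
  P={0,5,7}:  v_{0} + v_{5} + v_{7} = v_{4}  so sig = (3;(1))
  P={1,7,8}:  v_{1} + v_{7} + v_{8} = v_{6}  so sig = (3;(1))
  P={4,8,9}:  v_{4} + v_{8} + v_{9} = v_{0}  so sig = (3;(1))
  P={0,2,3}:  v_{0} + v_{2} + v_{3} = v_{8} + v_{9}  so sig = (3;(1,1))
  P={0,7,10}:  v_{0} + v_{7} + v_{10} = v_{4} + v_{9}  so sig = (3;(1,1))
  P={4,8,10}:  v_{4} + v_{8} + v_{10} = v_{0} + v_{5}  so sig = (3;(1,1))
  P={0,1,2}:  v_{0} + v_{1} + v_{2} = v_{7} + 2·v_{8} + 2·v_{9}  so sig = (3;(1,2,2))
  P={3,6,9}:  v_{3} + v_{6} + v_{9} = 2·v_{1}  so sig = (3;(2))
  P={0,2,6}:  v_{0} + v_{2} + v_{6} = 2·v_{7} + 3·v_{8} + 2·v_{9}  so sig = (3;(2,2,3))
  P={3,7,8,9}:  v_{3} + v_{7} + v_{8} + v_{9} = v_{1}  so sig = (4;(1))

so the primitive-relation signature multiset is
{ (2;(1)) ×3,  (2;(1,1)),  (2;(1,1,1)) ×2,  (2;(1,1,1,2)),  (3;()) ×2,  (3;(1)) ×3,  (3;(1,1)) ×3,  (3;(1,2,2)),  (3;(2)),  (3;(2,2,3)),  (4;(1)) }


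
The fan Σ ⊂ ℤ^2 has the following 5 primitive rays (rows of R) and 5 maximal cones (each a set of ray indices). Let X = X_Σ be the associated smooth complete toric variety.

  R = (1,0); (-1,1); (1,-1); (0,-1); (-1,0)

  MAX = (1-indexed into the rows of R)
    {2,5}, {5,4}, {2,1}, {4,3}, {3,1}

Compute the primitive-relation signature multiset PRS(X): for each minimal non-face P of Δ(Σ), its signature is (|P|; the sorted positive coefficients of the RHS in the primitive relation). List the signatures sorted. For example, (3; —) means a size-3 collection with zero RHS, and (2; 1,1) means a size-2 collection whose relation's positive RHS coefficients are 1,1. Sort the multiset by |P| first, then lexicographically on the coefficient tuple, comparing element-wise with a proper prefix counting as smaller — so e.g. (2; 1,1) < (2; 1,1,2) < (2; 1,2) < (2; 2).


5 minimal non-faces of Δ(Σ) (on 5 rays):

  P={1,5}:  v_{1} + v_{5} = 0  so sig = (2; —)
  P={2,3}:  v_{2} + v_{3} = 0  so sig = (2; —)
  P={1,4}:  v_{1} + v_{4} = v_{3}  so sig = (2; 1)
  P={2,4}:  v_{2} + v_{4} = v_{5}  so sig = (2; 1)
  P={3,5}:  v_{3} + v_{5} = v_{4}  so sig = (2; 1)

Hence PRS(X_Σ) =
{ (2; —) ×2,  (2; 1) ×3 }


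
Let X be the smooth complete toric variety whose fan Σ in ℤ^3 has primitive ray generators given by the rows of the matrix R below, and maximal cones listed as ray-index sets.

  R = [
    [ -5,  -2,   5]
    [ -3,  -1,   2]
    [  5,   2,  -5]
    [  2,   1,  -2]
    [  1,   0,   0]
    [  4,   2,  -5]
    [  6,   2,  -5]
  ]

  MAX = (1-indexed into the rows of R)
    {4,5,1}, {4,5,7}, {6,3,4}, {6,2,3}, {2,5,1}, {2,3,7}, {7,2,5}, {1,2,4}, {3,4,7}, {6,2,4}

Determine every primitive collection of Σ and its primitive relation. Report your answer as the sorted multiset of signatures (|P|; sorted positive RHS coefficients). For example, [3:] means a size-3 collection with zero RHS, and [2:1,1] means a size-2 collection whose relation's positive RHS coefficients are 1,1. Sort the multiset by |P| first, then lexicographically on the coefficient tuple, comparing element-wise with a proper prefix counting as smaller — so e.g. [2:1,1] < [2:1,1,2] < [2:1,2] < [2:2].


|primitive collections| = 9. Relations:

  P={1,3}:  v_{1} + v_{3} = 0 — sig = [2:]
  P={1,7}:  v_{1} + v_{7} = v_{5} — sig = [2:1]
  P={3,5}:  v_{3} + v_{5} = v_{7} — sig = [2:1]
  P={5,6}:  v_{5} + v_{6} = v_{3} — sig = [2:1]
  P={1,6}:  v_{1} + v_{6} = v_{2} + v_{4} — sig = [2:1,1]
  P={6,7}:  v_{6} + v_{7} = 2·v_{3} — sig = [2:2]
  P={2,4,5}:  v_{2} + v_{4} + v_{5} = 0 — sig = [3:]
  P={2,3,4}:  v_{2} + v_{3} + v_{4} = v_{6} — sig = [3:1]
  P={2,4,7}:  v_{2} + v_{4} + v_{7} = v_{3} — sig = [3:1]

Signatures (|P|; sorted positive RHS coefficients), sorted:
{ [2:],  [2:1] ×3,  [2:1,1],  [2:2],  [3:],  [3:1] ×2 }


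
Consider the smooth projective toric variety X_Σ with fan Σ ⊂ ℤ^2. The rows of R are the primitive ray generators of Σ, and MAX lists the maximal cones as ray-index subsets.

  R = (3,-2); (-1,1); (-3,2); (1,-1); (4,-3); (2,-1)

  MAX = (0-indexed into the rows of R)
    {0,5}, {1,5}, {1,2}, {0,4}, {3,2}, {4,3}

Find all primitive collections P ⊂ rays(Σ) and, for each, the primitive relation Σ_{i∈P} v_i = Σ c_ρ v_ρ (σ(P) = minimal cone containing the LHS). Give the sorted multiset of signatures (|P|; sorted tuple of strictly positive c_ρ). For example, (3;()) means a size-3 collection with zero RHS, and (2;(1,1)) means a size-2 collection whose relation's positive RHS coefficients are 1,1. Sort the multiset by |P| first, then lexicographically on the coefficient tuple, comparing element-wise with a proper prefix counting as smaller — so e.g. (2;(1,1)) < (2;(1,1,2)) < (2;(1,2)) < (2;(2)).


Δ(Σ) — 6 vertices, 9 min non-faces:

  • {0,2}:  v_{0} + v_{2} = 0  →  sig = (2;())
  • {1,3}:  v_{1} + v_{3} = 0  →  sig = (2;())
  • {0,1}:  v_{0} + v_{1} = v_{5}  →  sig = (2;(1))
  • {0,3}:  v_{0} + v_{3} = v_{4}  →  sig = (2;(1))
  • {1,4}:  v_{1} + v_{4} = v_{0}  →  sig = (2;(1))
  • {2,4}:  v_{2} + v_{4} = v_{3}  →  sig = (2;(1))
  • {2,5}:  v_{2} + v_{5} = v_{1}  →  sig = (2;(1))
  • {3,5}:  v_{3} + v_{5} = v_{0}  →  sig = (2;(1))
  • {4,5}:  v_{4} + v_{5} = 2·v_{0}  →  sig = (2;(2))

Sorted signature multiset PRS(X):
[(2;()), (2;()), (2;(1)), (2;(1)), (2;(1)), (2;(1)), (2;(1)), (2;(1)), (2;(2))]


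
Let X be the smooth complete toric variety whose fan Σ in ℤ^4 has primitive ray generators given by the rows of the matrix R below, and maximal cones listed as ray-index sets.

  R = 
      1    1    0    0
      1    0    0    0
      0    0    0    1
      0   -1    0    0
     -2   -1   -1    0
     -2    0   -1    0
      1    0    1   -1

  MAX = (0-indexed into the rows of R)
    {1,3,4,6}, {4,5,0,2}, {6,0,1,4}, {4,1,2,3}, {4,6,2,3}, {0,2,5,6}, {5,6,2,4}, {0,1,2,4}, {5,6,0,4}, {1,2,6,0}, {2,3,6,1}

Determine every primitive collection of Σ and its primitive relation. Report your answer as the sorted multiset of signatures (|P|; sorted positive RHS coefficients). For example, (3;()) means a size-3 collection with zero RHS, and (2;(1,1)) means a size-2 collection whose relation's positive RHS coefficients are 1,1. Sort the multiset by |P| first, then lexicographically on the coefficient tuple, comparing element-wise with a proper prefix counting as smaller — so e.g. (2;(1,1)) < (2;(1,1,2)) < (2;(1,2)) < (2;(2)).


Primitive collections (5):

  {0,3}:  v_{0} + v_{3} = v_{1}  ⟹  sig = (2;(1))
  {3,5}:  v_{3} + v_{5} = v_{4}  ⟹  sig = (2;(1))
  {1,5}:  v_{1} + v_{5} = v_{0} + v_{4}  ⟹  sig = (2;(1,1))
  {0,2,4,6}:  v_{0} + v_{2} + v_{4} + v_{6} = 0  ⟹  sig = (4;())
  {1,2,4,6}:  v_{1} + v_{2} + v_{4} + v_{6} = v_{3}  ⟹  sig = (4;(1))

Signatures (|P|; sorted positive RHS coefficients), sorted:
    |P|=2: 3 collections, coeffs (1), (1), (1,1)
    |P|=4: 2 collections, coeffs (), (1)


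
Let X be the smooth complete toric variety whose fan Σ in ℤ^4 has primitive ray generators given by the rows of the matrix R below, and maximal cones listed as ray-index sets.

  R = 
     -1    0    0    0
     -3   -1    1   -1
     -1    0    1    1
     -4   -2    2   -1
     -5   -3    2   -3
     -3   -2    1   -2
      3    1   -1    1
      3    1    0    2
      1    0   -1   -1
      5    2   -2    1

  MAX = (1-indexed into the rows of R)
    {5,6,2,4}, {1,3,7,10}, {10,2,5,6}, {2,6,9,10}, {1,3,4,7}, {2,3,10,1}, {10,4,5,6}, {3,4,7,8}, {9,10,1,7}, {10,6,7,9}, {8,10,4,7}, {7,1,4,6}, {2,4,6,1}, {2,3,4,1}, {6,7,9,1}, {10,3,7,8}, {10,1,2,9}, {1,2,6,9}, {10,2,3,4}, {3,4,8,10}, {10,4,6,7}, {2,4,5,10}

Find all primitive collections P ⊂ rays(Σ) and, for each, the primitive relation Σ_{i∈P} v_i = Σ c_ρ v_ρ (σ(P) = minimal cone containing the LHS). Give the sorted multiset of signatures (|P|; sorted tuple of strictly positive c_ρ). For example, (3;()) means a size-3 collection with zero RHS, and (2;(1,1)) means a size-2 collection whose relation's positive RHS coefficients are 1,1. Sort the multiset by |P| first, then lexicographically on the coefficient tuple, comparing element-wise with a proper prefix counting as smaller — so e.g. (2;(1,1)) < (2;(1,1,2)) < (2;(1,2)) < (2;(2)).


Minimal non-faces — 17 found among 10 rays, 22 max cones:

  P={2,7}:  v_{2} + v_{7} = 0  so sig = (2;())
  P={3,9}:  v_{3} + v_{9} = 0  so sig = (2;())
  P={3,6}:  v_{3} + v_{6} = v_{4}  so sig = (2;(1))
  P={4,9}:  v_{4} + v_{9} = v_{6}  so sig = (2;(1))
  P={1,5}:  v_{1} + v_{5} = v_{2} + v_{6}  so sig = (2;(1,1))
  P={1,8}:  v_{1} + v_{8} = v_{3} + v_{7}  so sig = (2;(1,1))
  P={2,8}:  v_{2} + v_{8} = v_{3} + v_{4} + v_{10}  so sig = (2;(1,1,1))
  P={5,7}:  v_{5} + v_{7} = v_{4} + v_{6} + v_{10}  so sig = (2;(1,1,1))
  P={8,9}:  v_{8} + v_{9} = v_{4} + v_{7} + v_{10}  so sig = (2;(1,1,1))
  P={3,5}:  v_{3} + v_{5} = v_{2} + 2·v_{4} + v_{10}  so sig = (2;(1,1,2))
  P={5,9}:  v_{5} + v_{9} = v_{2} + 2·v_{6} + v_{10}  so sig = (2;(1,1,2))
  P={6,8}:  v_{6} + v_{8} = 2·v_{4} + v_{7} + v_{10}  so sig = (2;(1,1,2))
  P={5,8}:  v_{5} + v_{8} = 3·v_{4} + 2·v_{10}  so sig = (2;(2,3))
  P={1,4,10}:  v_{1} + v_{4} + v_{10} = 0  so sig = (3;())
  P={1,6,10}:  v_{1} + v_{6} + v_{10} = v_{9}  so sig = (3;(1))
  P={2,4,6,10}:  v_{2} + v_{4} + v_{6} + v_{10} = v_{5}  so sig = (4;(1))
  P={3,4,7,10}:  v_{3} + v_{4} + v_{7} + v_{10} = v_{8}  so sig = (4;(1))

Sorted signature multiset PRS(X):
    |P|=2: 13 collections, coeffs (), (), (1), (1), (1,1), (1,1), (1,1,1), (1,1,1), (1,1,1), (1,1,2), (1,1,2), (1,1,2), (2,3)
    |P|=3: 2 collections, coeffs (), (1)
    |P|=4: 2 collections, coeffs (1), (1)


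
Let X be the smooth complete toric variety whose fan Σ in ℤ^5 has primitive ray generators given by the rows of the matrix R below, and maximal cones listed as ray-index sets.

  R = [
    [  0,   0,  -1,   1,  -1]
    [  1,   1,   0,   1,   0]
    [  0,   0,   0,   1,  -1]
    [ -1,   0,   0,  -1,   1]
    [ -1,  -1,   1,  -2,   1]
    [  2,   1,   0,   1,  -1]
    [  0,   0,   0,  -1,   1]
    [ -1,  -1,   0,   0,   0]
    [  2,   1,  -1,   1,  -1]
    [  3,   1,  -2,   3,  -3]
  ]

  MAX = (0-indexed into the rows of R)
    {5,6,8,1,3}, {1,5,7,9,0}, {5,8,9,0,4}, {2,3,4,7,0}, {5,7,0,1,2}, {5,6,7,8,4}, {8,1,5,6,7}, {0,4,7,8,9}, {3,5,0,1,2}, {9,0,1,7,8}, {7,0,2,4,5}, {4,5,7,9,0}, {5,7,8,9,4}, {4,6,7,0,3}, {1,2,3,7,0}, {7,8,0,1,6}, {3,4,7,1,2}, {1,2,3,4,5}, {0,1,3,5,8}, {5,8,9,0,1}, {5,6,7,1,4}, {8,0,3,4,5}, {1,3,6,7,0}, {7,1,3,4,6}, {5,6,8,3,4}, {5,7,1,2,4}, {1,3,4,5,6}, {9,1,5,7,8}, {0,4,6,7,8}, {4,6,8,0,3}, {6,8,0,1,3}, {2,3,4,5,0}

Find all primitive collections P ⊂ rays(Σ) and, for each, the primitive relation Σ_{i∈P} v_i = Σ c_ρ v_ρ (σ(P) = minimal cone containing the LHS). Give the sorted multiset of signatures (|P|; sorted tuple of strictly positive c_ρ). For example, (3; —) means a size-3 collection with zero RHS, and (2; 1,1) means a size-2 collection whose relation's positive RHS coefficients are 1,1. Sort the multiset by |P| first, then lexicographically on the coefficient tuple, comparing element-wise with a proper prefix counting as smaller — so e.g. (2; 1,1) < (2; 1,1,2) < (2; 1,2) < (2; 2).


|primitive collections| = 12. Relations:

  P = {2,6}:  v_{2} + v_{6} = 0 — sig = (2; —)
  P = {2,8}:  v_{2} + v_{8} = v_{0} + v_{5} — sig = (2; 1,1)
  P = {3,9}:  v_{3} + v_{9} = v_{0} + v_{8} — sig = (2; 1,1)
  P = {6,9}:  v_{6} + v_{9} = v_{7} + 2·v_{8} — sig = (2; 1,2)
  P = {2,9}:  v_{2} + v_{9} = 2·v_{0} + 2·v_{5} + v_{7} — sig = (2; 1,2,2)
  P = {0,1,4}:  v_{0} + v_{1} + v_{4} = 0 — sig = (3; —)
  P = {3,5,7}:  v_{3} + v_{5} + v_{7} = 0 — sig = (3; —)
  P = {0,5,6}:  v_{0} + v_{5} + v_{6} = v_{8} — sig = (3; 1)
  P = {1,4,8}:  v_{1} + v_{4} + v_{8} = v_{5} + v_{6} — sig = (3; 1,1)
  P = {3,7,8}:  v_{3} + v_{7} + v_{8} = v_{0} + v_{6} — sig = (3; 1,1)
  P = {1,4,9}:  v_{1} + v_{4} + v_{9} = v_{5} + v_{7} + v_{8} — sig = (3; 1,1,1)
  P = {0,5,7,8}:  v_{0} + v_{5} + v_{7} + v_{8} = v_{9} — sig = (4; 1)

Signatures (|P|; sorted positive RHS coefficients), sorted:
{ (2; —),  (2; 1,1) ×2,  (2; 1,2),  (2; 1,2,2),  (3; —) ×2,  (3; 1),  (3; 1,1) ×2,  (3; 1,1,1),  (4; 1) }


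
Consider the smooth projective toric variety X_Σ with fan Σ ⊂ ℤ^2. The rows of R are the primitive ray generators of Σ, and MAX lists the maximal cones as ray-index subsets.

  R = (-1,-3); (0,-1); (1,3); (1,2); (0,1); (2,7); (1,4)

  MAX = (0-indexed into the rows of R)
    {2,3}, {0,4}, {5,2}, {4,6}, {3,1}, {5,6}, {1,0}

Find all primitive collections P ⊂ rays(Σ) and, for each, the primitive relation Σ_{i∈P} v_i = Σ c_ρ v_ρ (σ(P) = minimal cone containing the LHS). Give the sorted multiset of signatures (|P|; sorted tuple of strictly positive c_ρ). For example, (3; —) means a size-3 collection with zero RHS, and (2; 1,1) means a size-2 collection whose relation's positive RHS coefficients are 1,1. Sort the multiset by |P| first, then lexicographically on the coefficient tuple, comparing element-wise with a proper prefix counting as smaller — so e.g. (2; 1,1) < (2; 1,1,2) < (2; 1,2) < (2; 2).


|primitive collections| = 14. Relations:

  P={0,2}:  v_{0} + v_{2} = 0  ⟹  sig = (2; —)
  P={1,4}:  v_{1} + v_{4} = 0  ⟹  sig = (2; —)
  P={0,3}:  v_{0} + v_{3} = v_{1}  ⟹  sig = (2; 1)
  P={0,5}:  v_{0} + v_{5} = v_{6}  ⟹  sig = (2; 1)
  P={0,6}:  v_{0} + v_{6} = v_{4}  ⟹  sig = (2; 1)
  P={1,2}:  v_{1} + v_{2} = v_{3}  ⟹  sig = (2; 1)
  P={1,6}:  v_{1} + v_{6} = v_{2}  ⟹  sig = (2; 1)
  P={2,4}:  v_{2} + v_{4} = v_{6}  ⟹  sig = (2; 1)
  P={2,6}:  v_{2} + v_{6} = v_{5}  ⟹  sig = (2; 1)
  P={3,4}:  v_{3} + v_{4} = v_{2}  ⟹  sig = (2; 1)
  P={1,5}:  v_{1} + v_{5} = 2·v_{2}  ⟹  sig = (2; 2)
  P={3,6}:  v_{3} + v_{6} = 2·v_{2}  ⟹  sig = (2; 2)
  P={4,5}:  v_{4} + v_{5} = 2·v_{6}  ⟹  sig = (2; 2)
  P={3,5}:  v_{3} + v_{5} = 3·v_{2}  ⟹  sig = (2; 3)

Hence PRS(X_Σ) =
    (2; —)
    (2; —)
    (2; 1)
    (2; 1)
    (2; 1)
    (2; 1)
    (2; 1)
    (2; 1)
    (2; 1)
    (2; 1)
    (2; 2)
    (2; 2)
    (2; 2)
    (2; 3)


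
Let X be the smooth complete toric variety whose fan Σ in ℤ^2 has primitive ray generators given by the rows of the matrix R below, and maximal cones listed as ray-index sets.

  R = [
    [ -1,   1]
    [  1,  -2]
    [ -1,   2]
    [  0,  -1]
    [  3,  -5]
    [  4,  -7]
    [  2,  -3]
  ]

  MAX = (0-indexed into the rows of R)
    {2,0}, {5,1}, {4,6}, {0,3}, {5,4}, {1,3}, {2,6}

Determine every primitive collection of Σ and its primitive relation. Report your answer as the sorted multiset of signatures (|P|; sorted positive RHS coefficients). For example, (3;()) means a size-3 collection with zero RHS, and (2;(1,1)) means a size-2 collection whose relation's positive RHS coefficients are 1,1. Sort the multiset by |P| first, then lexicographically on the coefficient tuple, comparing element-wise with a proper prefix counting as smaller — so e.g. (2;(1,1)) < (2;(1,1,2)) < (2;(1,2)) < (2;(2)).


14 minimal non-faces of Δ(Σ) (on 7 rays):

  P = {1,2}:  v_{1} + v_{2} = 0 ; sig = (2;())
  P = {0,1}:  v_{0} + v_{1} = v_{3} ; sig = (2;(1))
  P = {0,6}:  v_{0} + v_{6} = v_{1} ; sig = (2;(1))
  P = {1,4}:  v_{1} + v_{4} = v_{5} ; sig = (2;(1))
  P = {1,6}:  v_{1} + v_{6} = v_{4} ; sig = (2;(1))
  P = {2,3}:  v_{2} + v_{3} = v_{0} ; sig = (2;(1))
  P = {2,4}:  v_{2} + v_{4} = v_{6} ; sig = (2;(1))
  P = {2,5}:  v_{2} + v_{5} = v_{4} ; sig = (2;(1))
  P = {0,4}:  v_{0} + v_{4} = 2·v_{1} ; sig = (2;(2))
  P = {3,6}:  v_{3} + v_{6} = 2·v_{1} ; sig = (2;(2))
  P = {5,6}:  v_{5} + v_{6} = 2·v_{4} ; sig = (2;(2))
  P = {0,5}:  v_{0} + v_{5} = 3·v_{1} ; sig = (2;(3))
  P = {3,4}:  v_{3} + v_{4} = 3·v_{1} ; sig = (2;(3))
  P = {3,5}:  v_{3} + v_{5} = 4·v_{1} ; sig = (2;(4))

Signatures (|P|; sorted positive RHS coefficients), sorted:
    (2;())
    (2;(1))
    (2;(1))
    (2;(1))
    (2;(1))
    (2;(1))
    (2;(1))
    (2;(1))
    (2;(2))
    (2;(2))
    (2;(2))
    (2;(3))
    (2;(3))
    (2;(4))


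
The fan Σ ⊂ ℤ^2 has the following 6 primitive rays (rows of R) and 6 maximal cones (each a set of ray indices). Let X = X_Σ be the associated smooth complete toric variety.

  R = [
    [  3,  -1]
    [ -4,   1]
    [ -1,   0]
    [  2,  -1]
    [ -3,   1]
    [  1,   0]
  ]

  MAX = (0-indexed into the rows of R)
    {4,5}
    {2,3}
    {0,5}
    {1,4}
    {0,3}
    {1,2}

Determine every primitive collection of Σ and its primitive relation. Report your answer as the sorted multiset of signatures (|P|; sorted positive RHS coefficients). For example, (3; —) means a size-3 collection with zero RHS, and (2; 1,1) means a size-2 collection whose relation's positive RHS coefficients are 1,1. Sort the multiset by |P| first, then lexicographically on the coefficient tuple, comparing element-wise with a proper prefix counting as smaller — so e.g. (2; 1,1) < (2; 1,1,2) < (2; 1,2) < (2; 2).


|primitive collections| = 9. Relations:

  P = {0,4}:  v_{0} + v_{4} = 0 ; sig = (2; —)
  P = {2,5}:  v_{2} + v_{5} = 0 ; sig = (2; —)
  P = {0,1}:  v_{0} + v_{1} = v_{2} ; sig = (2; 1)
  P = {0,2}:  v_{0} + v_{2} = v_{3} ; sig = (2; 1)
  P = {1,5}:  v_{1} + v_{5} = v_{4} ; sig = (2; 1)
  P = {2,4}:  v_{2} + v_{4} = v_{1} ; sig = (2; 1)
  P = {3,4}:  v_{3} + v_{4} = v_{2} ; sig = (2; 1)
  P = {3,5}:  v_{3} + v_{5} = v_{0} ; sig = (2; 1)
  P = {1,3}:  v_{1} + v_{3} = 2·v_{2} ; sig = (2; 2)

Signatures (|P|; sorted positive RHS coefficients), sorted:
[(2; —), (2; —), (2; 1), (2; 1), (2; 1), (2; 1), (2; 1), (2; 1), (2; 2)]


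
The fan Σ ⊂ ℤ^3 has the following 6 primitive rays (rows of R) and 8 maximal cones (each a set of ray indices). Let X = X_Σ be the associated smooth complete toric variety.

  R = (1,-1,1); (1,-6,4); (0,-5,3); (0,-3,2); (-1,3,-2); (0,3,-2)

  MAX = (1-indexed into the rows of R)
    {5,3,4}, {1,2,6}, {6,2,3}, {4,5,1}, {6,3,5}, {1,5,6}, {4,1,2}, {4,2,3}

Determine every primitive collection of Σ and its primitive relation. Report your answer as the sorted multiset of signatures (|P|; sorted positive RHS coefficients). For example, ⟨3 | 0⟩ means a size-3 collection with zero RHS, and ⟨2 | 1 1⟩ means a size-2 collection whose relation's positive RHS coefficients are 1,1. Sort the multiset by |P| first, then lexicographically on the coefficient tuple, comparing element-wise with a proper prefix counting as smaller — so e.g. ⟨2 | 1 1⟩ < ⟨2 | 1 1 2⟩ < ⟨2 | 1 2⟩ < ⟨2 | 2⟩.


3 collections generate NE(X_Σ); each relation:

  {4,6}:  v_{4} + v_{6} = 0  →  sig = ⟨2 | 0⟩
  {1,3}:  v_{1} + v_{3} = v_{2}  →  sig = ⟨2 | 1⟩
  {2,5}:  v_{2} + v_{5} = v_{4}  →  sig = ⟨2 | 1⟩

so the primitive-relation signature multiset is
    |P|=2: 3 collections, coeffs (), (1), (1)


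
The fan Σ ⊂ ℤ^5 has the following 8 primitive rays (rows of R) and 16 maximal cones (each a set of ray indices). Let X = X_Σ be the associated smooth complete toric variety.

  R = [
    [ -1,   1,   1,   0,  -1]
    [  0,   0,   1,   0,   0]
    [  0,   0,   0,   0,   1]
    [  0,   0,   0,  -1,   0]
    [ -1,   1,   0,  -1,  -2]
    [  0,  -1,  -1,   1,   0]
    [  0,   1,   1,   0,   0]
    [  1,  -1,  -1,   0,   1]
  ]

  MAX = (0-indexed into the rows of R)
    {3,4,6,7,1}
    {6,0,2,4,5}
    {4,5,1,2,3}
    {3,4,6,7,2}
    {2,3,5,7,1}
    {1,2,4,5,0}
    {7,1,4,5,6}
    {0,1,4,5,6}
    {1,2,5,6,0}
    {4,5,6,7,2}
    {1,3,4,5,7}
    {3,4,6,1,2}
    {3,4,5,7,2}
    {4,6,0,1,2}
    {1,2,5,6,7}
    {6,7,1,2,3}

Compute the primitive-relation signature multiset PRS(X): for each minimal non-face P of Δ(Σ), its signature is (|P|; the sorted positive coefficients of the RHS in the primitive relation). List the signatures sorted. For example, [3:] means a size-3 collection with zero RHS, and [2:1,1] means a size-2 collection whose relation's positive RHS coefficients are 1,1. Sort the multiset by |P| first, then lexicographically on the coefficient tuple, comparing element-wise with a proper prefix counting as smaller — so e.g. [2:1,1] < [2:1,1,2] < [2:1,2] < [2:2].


Σ has 5 primitive collections:

  P = {0,7}:  v_{0} + v_{7} = 0  so sig = [2:]
  P = {0,3}:  v_{0} + v_{3} = v_{1} + v_{2} + v_{4}  so sig = [2:1,1,1]
  P = {3,5,6}:  v_{3} + v_{5} + v_{6} = 0  so sig = [3:]
  P = {1,2,4,7}:  v_{1} + v_{2} + v_{4} + v_{7} = v_{3}  so sig = [4:1]
  P = {1,2,4,5,6}:  v_{1} + v_{2} + v_{4} + v_{5} + v_{6} = v_{0}  so sig = [5:1]

Hence PRS(X_Σ) =
    |P|=2: 2 collections, coeffs (), (1,1,1)
    |P|=3: 1 collection, coeffs ()
    |P|=4: 1 collection, coeffs (1)
    |P|=5: 1 collection, coeffs (1)


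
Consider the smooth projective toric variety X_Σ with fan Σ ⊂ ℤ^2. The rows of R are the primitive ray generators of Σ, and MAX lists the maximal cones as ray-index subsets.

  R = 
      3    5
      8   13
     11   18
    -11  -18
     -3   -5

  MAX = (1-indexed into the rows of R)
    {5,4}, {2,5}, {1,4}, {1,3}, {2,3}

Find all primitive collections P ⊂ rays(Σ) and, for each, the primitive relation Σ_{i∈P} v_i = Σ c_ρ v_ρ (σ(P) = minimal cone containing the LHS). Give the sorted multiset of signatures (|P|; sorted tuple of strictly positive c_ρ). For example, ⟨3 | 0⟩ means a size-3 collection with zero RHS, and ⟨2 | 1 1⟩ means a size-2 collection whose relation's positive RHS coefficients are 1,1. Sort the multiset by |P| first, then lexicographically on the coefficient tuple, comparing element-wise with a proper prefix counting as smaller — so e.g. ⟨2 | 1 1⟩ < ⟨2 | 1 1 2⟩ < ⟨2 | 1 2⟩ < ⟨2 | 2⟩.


Σ has 5 primitive collections:

  P={1,5}:  v_{1} + v_{5} = 0 ; sig = ⟨2 | 0⟩
  P={3,4}:  v_{3} + v_{4} = 0 ; sig = ⟨2 | 0⟩
  P={1,2}:  v_{1} + v_{2} = v_{3} ; sig = ⟨2 | 1⟩
  P={2,4}:  v_{2} + v_{4} = v_{5} ; sig = ⟨2 | 1⟩
  P={3,5}:  v_{3} + v_{5} = v_{2} ; sig = ⟨2 | 1⟩

Hence PRS(X_Σ) =
    |P|=2: 5 collections, coeffs (), (), (1), (1), (1)


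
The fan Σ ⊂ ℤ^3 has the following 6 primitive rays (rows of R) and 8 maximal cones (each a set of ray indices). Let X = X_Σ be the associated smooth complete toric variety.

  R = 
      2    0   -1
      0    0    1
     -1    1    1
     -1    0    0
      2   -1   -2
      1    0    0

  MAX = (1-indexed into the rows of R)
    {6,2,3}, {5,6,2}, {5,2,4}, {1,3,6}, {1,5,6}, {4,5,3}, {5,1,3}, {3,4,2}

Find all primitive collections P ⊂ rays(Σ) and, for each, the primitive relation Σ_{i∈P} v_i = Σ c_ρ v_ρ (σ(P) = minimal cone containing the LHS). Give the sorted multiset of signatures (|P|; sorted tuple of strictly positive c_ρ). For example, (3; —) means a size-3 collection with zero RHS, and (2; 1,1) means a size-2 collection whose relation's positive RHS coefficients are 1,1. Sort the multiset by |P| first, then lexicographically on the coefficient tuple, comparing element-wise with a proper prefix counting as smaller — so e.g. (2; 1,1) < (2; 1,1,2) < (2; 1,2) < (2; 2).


|primitive collections| = 5. Relations:

  P = {4,6}:  v_{4} + v_{6} = 0  ⇒ sig = (2; —)
  P = {1,4}:  v_{1} + v_{4} = v_{3} + v_{5}  ⇒ sig = (2; 1,1)
  P = {1,2}:  v_{1} + v_{2} = 2·v_{6}  ⇒ sig = (2; 2)
  P = {2,3,5}:  v_{2} + v_{3} + v_{5} = v_{6}  ⇒ sig = (3; 1)
  P = {3,5,6}:  v_{3} + v_{5} + v_{6} = v_{1}  ⇒ sig = (3; 1)

so the primitive-relation signature multiset is
    (2; —)
    (2; 1,1)
    (2; 2)
    (3; 1)
    (3; 1)


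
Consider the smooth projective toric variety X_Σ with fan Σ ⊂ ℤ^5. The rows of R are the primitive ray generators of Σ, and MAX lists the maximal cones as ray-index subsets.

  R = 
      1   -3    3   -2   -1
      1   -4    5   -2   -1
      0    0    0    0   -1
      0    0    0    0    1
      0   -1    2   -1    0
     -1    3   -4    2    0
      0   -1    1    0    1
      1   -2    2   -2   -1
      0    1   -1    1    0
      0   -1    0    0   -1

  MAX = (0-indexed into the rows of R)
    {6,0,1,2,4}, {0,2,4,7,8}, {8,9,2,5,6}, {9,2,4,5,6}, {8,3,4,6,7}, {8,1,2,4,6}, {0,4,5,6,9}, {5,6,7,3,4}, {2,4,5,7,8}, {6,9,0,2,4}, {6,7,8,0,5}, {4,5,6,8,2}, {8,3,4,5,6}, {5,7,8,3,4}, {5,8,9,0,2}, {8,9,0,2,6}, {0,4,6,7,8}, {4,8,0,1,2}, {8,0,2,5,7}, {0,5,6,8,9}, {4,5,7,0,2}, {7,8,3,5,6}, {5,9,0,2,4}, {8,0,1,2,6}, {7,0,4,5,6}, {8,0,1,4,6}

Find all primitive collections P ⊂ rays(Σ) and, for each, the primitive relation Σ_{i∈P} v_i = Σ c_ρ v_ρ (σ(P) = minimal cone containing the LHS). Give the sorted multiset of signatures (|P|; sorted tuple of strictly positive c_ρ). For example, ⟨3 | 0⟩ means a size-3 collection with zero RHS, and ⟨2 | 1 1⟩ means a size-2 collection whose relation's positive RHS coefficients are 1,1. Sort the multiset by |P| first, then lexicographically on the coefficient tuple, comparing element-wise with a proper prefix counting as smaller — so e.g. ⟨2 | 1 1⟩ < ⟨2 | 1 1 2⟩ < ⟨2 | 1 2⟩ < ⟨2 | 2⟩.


Minimal non-faces — 14 found among 10 rays, 26 max cones:

  {2,3}:  v_{2} + v_{3} = 0 ; sig = ⟨2 | 0⟩
  {0,3}:  v_{0} + v_{3} = v_{6} + v_{7} ; sig = ⟨2 | 1 1⟩
  {3,9}:  v_{3} + v_{9} = v_{0} + v_{5} + v_{6} ; sig = ⟨2 | 1 1 1⟩
  {1,3}:  v_{1} + v_{3} = v_{0} + v_{4} + v_{6} + v_{8} ; sig = ⟨2 | 1 1 1 1⟩
  {1,7}:  v_{1} + v_{7} = 2·v_{0} + v_{4} + v_{8} ; sig = ⟨2 | 1 1 2⟩
  {1,5}:  v_{1} + v_{5} = 2·v_{2} + v_{6} ; sig = ⟨2 | 1 2⟩
  {7,9}:  v_{7} + v_{9} = 2·v_{0} + v_{5} ; sig = ⟨2 | 1 2⟩
  {1,9}:  v_{1} + v_{9} = v_{0} + 3·v_{2} + 2·v_{6} ; sig = ⟨2 | 1 2 3⟩
  {2,6,7}:  v_{2} + v_{6} + v_{7} = v_{0} ; sig = ⟨3 | 1⟩
  {4,8,9}:  v_{4} + v_{8} + v_{9} = 2·v_{2} + v_{6} ; sig = ⟨3 | 1 2⟩
  {0,2,5,6}:  v_{0} + v_{2} + v_{5} + v_{6} = v_{9} ; sig = ⟨4 | 1⟩
  {0,4,5,8}:  v_{0} + v_{4} + v_{5} + v_{8} = v_{2} ; sig = ⟨4 | 1⟩
  {4,5,6,7,8}:  v_{4} + v_{5} + v_{6} + v_{7} + v_{8} = 0 ; sig = ⟨5 | 0⟩
  {0,2,4,6,8}:  v_{0} + v_{2} + v_{4} + v_{6} + v_{8} = v_{1} ; sig = ⟨5 | 1⟩

Hence PRS(X_Σ) =
{ ⟨2 | 0⟩,  ⟨2 | 1 1⟩,  ⟨2 | 1 1 1⟩,  ⟨2 | 1 1 1 1⟩,  ⟨2 | 1 1 2⟩,  ⟨2 | 1 2⟩ ×2,  ⟨2 | 1 2 3⟩,  ⟨3 | 1⟩,  ⟨3 | 1 2⟩,  ⟨4 | 1⟩ ×2,  ⟨5 | 0⟩,  ⟨5 | 1⟩ }
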